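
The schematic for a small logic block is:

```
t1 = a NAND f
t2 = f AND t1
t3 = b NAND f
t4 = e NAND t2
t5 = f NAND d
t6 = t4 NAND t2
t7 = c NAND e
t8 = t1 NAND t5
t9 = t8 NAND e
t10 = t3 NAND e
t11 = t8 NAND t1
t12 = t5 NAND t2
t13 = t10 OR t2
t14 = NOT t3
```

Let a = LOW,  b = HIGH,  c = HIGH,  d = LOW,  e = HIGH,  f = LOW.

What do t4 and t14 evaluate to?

t4 = HIGH; t14 = LOW

t1 = a NAND f = LOW NAND LOW = HIGH
t2 = f AND t1 = LOW AND HIGH = LOW
t3 = b NAND f = HIGH NAND LOW = HIGH
t4 = e NAND t2 = HIGH NAND LOW = HIGH
t14 = NOT t3 = NOT HIGH = LOW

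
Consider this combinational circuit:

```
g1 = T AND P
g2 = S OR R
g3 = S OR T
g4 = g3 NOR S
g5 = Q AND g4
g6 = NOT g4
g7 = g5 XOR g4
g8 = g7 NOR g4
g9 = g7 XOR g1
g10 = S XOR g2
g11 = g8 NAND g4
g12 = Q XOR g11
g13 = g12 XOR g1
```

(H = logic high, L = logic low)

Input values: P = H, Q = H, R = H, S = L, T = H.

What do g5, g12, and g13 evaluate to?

g1 = T AND P = H AND H = H
g3 = S OR T = L OR H = H
g4 = g3 NOR S = H NOR L = L
g5 = Q AND g4 = H AND L = L
g7 = g5 XOR g4 = L XOR L = L
g8 = g7 NOR g4 = L NOR L = H
g11 = g8 NAND g4 = H NAND L = H
g12 = Q XOR g11 = H XOR H = L
g13 = g12 XOR g1 = L XOR H = H

g5 = L, g12 = L, g13 = H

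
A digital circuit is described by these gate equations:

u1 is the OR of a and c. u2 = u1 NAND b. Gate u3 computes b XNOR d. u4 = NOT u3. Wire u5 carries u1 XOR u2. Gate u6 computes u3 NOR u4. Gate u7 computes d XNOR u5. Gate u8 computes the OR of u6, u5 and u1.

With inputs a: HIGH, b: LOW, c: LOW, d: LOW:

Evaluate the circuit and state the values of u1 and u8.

u1 = a OR c = HIGH OR LOW = HIGH
u2 = u1 NAND b = HIGH NAND LOW = HIGH
u3 = b XNOR d = LOW XNOR LOW = HIGH
u4 = NOT u3 = NOT HIGH = LOW
u5 = u1 XOR u2 = HIGH XOR HIGH = LOW
u6 = u3 NOR u4 = HIGH NOR LOW = LOW
u8 = u6 OR u5 OR u1 = LOW OR LOW OR HIGH = HIGH

u1 = HIGH, u8 = HIGH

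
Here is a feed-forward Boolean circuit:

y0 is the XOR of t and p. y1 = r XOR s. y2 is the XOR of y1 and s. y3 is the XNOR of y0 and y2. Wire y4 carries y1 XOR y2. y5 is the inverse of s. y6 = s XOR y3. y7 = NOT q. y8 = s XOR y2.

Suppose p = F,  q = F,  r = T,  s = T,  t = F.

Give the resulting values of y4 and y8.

y4 = T, y8 = F

y1 = r XOR s = T XOR T = F
y2 = y1 XOR s = F XOR T = T
y4 = y1 XOR y2 = F XOR T = T
y8 = s XOR y2 = T XOR T = F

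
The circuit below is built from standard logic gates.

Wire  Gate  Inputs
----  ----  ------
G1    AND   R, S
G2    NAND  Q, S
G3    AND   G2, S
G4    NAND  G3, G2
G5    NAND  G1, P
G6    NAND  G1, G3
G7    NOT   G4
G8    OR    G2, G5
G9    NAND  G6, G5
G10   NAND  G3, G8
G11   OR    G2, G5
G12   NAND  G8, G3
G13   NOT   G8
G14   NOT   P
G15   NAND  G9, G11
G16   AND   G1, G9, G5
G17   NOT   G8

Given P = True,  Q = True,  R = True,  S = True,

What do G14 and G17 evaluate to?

G1 = R AND S = True AND True = True
G2 = Q NAND S = True NAND True = False
G5 = G1 NAND P = True NAND True = False
G8 = G2 OR G5 = False OR False = False
G14 = NOT P = NOT True = False
G17 = NOT G8 = NOT False = True

G14 = False, G17 = True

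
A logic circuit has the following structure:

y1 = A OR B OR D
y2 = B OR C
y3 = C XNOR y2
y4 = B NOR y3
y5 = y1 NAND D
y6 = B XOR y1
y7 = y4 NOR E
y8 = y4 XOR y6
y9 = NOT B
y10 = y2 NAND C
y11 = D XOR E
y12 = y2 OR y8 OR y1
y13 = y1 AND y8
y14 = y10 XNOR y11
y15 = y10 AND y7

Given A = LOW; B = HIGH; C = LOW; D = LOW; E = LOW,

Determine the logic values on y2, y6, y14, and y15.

y2 = HIGH, y6 = LOW, y14 = LOW, y15 = HIGH

y1 = A OR B OR D = LOW OR HIGH OR LOW = HIGH
y2 = B OR C = HIGH OR LOW = HIGH
y3 = C XNOR y2 = LOW XNOR HIGH = LOW
y4 = B NOR y3 = HIGH NOR LOW = LOW
y6 = B XOR y1 = HIGH XOR HIGH = LOW
y7 = y4 NOR E = LOW NOR LOW = HIGH
y10 = y2 NAND C = HIGH NAND LOW = HIGH
y11 = D XOR E = LOW XOR LOW = LOW
y14 = y10 XNOR y11 = HIGH XNOR LOW = LOW
y15 = y10 AND y7 = HIGH AND HIGH = HIGH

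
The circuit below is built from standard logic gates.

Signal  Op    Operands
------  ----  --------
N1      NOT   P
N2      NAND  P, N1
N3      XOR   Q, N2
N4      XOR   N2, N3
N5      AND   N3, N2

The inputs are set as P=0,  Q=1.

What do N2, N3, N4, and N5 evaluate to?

N1 = NOT P = NOT 0 = 1
N2 = P NAND N1 = 0 NAND 1 = 1
N3 = Q XOR N2 = 1 XOR 1 = 0
N4 = N2 XOR N3 = 1 XOR 0 = 1
N5 = N3 AND N2 = 0 AND 1 = 0

N2 = 1, N3 = 0, N4 = 1, N5 = 0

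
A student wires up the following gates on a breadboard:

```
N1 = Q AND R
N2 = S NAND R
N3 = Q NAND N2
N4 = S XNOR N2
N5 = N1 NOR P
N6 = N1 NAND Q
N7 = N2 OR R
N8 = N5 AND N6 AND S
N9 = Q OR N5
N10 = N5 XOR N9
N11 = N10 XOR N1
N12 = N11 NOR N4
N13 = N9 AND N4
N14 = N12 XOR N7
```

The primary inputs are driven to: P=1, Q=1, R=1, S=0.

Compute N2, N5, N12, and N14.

N2 = 1, N5 = 0, N12 = 1, N14 = 0

N1 = Q AND R = 1 AND 1 = 1
N2 = S NAND R = 0 NAND 1 = 1
N4 = S XNOR N2 = 0 XNOR 1 = 0
N5 = N1 NOR P = 1 NOR 1 = 0
N7 = N2 OR R = 1 OR 1 = 1
N9 = Q OR N5 = 1 OR 0 = 1
N10 = N5 XOR N9 = 0 XOR 1 = 1
N11 = N10 XOR N1 = 1 XOR 1 = 0
N12 = N11 NOR N4 = 0 NOR 0 = 1
N14 = N12 XOR N7 = 1 XOR 1 = 0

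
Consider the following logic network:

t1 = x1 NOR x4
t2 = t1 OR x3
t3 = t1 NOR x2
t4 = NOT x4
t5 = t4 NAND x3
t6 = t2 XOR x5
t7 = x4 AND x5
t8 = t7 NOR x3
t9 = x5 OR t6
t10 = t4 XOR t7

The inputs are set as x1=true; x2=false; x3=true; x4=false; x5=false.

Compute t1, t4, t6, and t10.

t1 = false  t4 = true  t6 = true  t10 = true

t1 = x1 NOR x4 = true NOR false = false
t2 = t1 OR x3 = false OR true = true
t4 = NOT x4 = NOT false = true
t6 = t2 XOR x5 = true XOR false = true
t7 = x4 AND x5 = false AND false = false
t10 = t4 XOR t7 = true XOR false = true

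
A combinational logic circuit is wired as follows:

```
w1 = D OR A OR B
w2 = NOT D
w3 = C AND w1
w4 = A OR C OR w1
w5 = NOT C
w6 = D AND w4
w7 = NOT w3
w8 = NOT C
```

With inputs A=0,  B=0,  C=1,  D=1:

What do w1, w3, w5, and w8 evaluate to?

w1 = 1, w3 = 1, w5 = 0, w8 = 0

w1 = D OR A OR B = 1 OR 0 OR 0 = 1
w3 = C AND w1 = 1 AND 1 = 1
w5 = NOT C = NOT 1 = 0
w8 = NOT C = NOT 1 = 0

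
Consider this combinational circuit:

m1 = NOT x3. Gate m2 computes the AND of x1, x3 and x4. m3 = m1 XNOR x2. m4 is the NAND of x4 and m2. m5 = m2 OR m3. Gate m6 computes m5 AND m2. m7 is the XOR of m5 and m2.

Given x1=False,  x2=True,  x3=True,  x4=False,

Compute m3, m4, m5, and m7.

m1 = NOT x3 = NOT True = False
m2 = x1 AND x3 AND x4 = False AND True AND False = False
m3 = m1 XNOR x2 = False XNOR True = False
m4 = x4 NAND m2 = False NAND False = True
m5 = m2 OR m3 = False OR False = False
m7 = m5 XOR m2 = False XOR False = False

m3 = False; m4 = True; m5 = False; m7 = False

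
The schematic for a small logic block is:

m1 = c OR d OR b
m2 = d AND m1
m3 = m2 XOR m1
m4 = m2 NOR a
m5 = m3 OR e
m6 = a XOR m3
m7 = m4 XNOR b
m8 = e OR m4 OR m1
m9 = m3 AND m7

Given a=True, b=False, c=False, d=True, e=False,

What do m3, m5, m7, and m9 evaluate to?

m3 = False; m5 = False; m7 = True; m9 = False

m1 = c OR d OR b = False OR True OR False = True
m2 = d AND m1 = True AND True = True
m3 = m2 XOR m1 = True XOR True = False
m4 = m2 NOR a = True NOR True = False
m5 = m3 OR e = False OR False = False
m7 = m4 XNOR b = False XNOR False = True
m9 = m3 AND m7 = False AND True = False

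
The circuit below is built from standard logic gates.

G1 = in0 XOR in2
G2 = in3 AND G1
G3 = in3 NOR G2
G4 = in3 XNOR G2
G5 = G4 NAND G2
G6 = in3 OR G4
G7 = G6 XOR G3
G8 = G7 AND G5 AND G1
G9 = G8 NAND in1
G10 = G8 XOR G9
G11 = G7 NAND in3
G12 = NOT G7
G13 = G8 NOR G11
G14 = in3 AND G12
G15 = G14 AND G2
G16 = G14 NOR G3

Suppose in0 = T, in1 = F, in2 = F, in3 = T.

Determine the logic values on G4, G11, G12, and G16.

G4 = T; G11 = F; G12 = F; G16 = T

G1 = in0 XOR in2 = T XOR F = T
G2 = in3 AND G1 = T AND T = T
G3 = in3 NOR G2 = T NOR T = F
G4 = in3 XNOR G2 = T XNOR T = T
G6 = in3 OR G4 = T OR T = T
G7 = G6 XOR G3 = T XOR F = T
G11 = G7 NAND in3 = T NAND T = F
G12 = NOT G7 = NOT T = F
G14 = in3 AND G12 = T AND F = F
G16 = G14 NOR G3 = F NOR F = T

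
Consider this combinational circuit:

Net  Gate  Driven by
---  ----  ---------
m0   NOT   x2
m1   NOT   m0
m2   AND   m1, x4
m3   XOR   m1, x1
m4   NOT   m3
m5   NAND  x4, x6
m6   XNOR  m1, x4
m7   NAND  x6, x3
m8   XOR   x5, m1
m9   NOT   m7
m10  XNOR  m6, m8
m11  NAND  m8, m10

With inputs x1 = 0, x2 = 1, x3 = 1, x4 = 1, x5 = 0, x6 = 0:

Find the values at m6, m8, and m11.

m6 = 1  m8 = 1  m11 = 0

m0 = NOT x2 = NOT 1 = 0
m1 = NOT m0 = NOT 0 = 1
m6 = m1 XNOR x4 = 1 XNOR 1 = 1
m8 = x5 XOR m1 = 0 XOR 1 = 1
m10 = m6 XNOR m8 = 1 XNOR 1 = 1
m11 = m8 NAND m10 = 1 NAND 1 = 0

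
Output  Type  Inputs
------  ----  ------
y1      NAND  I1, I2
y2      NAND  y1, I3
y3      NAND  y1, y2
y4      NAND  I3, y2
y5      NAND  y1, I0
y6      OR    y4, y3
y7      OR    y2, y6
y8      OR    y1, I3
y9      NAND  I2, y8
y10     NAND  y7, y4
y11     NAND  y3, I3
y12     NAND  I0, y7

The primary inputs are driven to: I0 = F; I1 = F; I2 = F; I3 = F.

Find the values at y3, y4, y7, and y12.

y3 = F, y4 = T, y7 = T, y12 = T

y1 = I1 NAND I2 = F NAND F = T
y2 = y1 NAND I3 = T NAND F = T
y3 = y1 NAND y2 = T NAND T = F
y4 = I3 NAND y2 = F NAND T = T
y6 = y4 OR y3 = T OR F = T
y7 = y2 OR y6 = T OR T = T
y12 = I0 NAND y7 = F NAND T = T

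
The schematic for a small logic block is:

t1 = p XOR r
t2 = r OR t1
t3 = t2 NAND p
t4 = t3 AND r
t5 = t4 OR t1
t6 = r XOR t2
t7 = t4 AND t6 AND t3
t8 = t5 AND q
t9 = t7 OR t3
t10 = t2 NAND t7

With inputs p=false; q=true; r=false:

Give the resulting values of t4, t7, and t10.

t4 = false, t7 = false, t10 = true

t1 = p XOR r = false XOR false = false
t2 = r OR t1 = false OR false = false
t3 = t2 NAND p = false NAND false = true
t4 = t3 AND r = true AND false = false
t6 = r XOR t2 = false XOR false = false
t7 = t4 AND t6 AND t3 = false AND false AND true = false
t10 = t2 NAND t7 = false NAND false = true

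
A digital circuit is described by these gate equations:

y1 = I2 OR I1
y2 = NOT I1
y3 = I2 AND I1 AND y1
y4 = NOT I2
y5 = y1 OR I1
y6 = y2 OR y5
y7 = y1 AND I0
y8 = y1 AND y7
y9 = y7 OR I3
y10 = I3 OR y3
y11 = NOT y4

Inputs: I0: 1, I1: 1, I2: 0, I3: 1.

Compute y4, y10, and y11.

y1 = I2 OR I1 = 0 OR 1 = 1
y3 = I2 AND I1 AND y1 = 0 AND 1 AND 1 = 0
y4 = NOT I2 = NOT 0 = 1
y10 = I3 OR y3 = 1 OR 0 = 1
y11 = NOT y4 = NOT 1 = 0

y4 = 1, y10 = 1, y11 = 0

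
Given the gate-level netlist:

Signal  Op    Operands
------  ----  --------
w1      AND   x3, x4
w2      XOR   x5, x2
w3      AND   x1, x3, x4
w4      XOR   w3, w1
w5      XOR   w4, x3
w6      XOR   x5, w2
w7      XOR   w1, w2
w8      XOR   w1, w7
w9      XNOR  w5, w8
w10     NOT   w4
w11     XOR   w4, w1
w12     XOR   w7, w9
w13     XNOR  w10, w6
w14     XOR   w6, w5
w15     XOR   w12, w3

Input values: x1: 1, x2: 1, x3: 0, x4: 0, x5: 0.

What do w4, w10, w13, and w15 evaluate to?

w1 = x3 AND x4 = 0 AND 0 = 0
w2 = x5 XOR x2 = 0 XOR 1 = 1
w3 = x1 AND x3 AND x4 = 1 AND 0 AND 0 = 0
w4 = w3 XOR w1 = 0 XOR 0 = 0
w5 = w4 XOR x3 = 0 XOR 0 = 0
w6 = x5 XOR w2 = 0 XOR 1 = 1
w7 = w1 XOR w2 = 0 XOR 1 = 1
w8 = w1 XOR w7 = 0 XOR 1 = 1
w9 = w5 XNOR w8 = 0 XNOR 1 = 0
w10 = NOT w4 = NOT 0 = 1
w12 = w7 XOR w9 = 1 XOR 0 = 1
w13 = w10 XNOR w6 = 1 XNOR 1 = 1
w15 = w12 XOR w3 = 1 XOR 0 = 1

w4 = 0  w10 = 1  w13 = 1  w15 = 1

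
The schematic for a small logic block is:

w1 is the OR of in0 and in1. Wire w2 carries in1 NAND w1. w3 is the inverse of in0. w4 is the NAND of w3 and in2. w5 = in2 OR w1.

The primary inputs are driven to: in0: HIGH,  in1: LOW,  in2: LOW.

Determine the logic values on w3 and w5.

w1 = in0 OR in1 = HIGH OR LOW = HIGH
w3 = NOT in0 = NOT HIGH = LOW
w5 = in2 OR w1 = LOW OR HIGH = HIGH

w3 = LOW  w5 = HIGH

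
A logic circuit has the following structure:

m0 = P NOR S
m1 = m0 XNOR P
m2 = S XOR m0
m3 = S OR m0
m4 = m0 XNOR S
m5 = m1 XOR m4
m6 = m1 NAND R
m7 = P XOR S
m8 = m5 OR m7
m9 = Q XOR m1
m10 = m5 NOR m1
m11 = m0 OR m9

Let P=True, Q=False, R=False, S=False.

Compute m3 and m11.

m3 = False  m11 = False

m0 = P NOR S = True NOR False = False
m1 = m0 XNOR P = False XNOR True = False
m3 = S OR m0 = False OR False = False
m9 = Q XOR m1 = False XOR False = False
m11 = m0 OR m9 = False OR False = False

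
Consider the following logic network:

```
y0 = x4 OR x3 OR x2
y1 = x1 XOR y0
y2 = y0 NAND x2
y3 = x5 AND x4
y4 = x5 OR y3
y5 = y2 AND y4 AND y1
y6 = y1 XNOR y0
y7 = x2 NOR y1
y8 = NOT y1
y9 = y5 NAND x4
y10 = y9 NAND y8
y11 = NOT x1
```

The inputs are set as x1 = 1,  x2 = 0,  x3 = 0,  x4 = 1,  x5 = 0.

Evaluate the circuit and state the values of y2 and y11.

y0 = x4 OR x3 OR x2 = 1 OR 0 OR 0 = 1
y2 = y0 NAND x2 = 1 NAND 0 = 1
y11 = NOT x1 = NOT 1 = 0

y2 = 1  y11 = 0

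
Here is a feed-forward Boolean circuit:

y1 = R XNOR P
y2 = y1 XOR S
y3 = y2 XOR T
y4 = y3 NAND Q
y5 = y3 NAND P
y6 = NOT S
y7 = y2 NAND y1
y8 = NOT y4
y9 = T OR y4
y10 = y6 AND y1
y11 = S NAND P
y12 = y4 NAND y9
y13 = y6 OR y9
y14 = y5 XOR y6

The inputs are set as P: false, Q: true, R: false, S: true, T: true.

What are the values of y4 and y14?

y4 = false; y14 = true

y1 = R XNOR P = false XNOR false = true
y2 = y1 XOR S = true XOR true = false
y3 = y2 XOR T = false XOR true = true
y4 = y3 NAND Q = true NAND true = false
y5 = y3 NAND P = true NAND false = true
y6 = NOT S = NOT true = false
y14 = y5 XOR y6 = true XOR false = true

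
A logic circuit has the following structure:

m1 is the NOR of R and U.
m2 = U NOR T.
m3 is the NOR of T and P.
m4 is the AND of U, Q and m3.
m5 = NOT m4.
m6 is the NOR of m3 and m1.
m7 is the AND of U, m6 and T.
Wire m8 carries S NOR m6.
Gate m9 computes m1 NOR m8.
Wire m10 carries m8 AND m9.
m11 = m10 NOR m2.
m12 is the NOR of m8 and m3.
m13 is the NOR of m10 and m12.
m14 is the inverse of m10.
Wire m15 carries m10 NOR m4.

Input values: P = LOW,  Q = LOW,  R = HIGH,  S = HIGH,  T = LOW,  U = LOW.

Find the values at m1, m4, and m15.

m1 = LOW, m4 = LOW, m15 = HIGH

m1 = R NOR U = HIGH NOR LOW = LOW
m3 = T NOR P = LOW NOR LOW = HIGH
m4 = U AND Q AND m3 = LOW AND LOW AND HIGH = LOW
m6 = m3 NOR m1 = HIGH NOR LOW = LOW
m8 = S NOR m6 = HIGH NOR LOW = LOW
m9 = m1 NOR m8 = LOW NOR LOW = HIGH
m10 = m8 AND m9 = LOW AND HIGH = LOW
m15 = m10 NOR m4 = LOW NOR LOW = HIGH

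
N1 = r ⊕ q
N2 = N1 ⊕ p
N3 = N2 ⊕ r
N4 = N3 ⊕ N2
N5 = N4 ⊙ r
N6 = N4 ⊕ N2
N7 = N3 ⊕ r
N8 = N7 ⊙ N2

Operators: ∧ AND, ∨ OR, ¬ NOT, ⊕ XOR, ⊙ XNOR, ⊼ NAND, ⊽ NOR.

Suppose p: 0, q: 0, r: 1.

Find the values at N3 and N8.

N3 = 0, N8 = 1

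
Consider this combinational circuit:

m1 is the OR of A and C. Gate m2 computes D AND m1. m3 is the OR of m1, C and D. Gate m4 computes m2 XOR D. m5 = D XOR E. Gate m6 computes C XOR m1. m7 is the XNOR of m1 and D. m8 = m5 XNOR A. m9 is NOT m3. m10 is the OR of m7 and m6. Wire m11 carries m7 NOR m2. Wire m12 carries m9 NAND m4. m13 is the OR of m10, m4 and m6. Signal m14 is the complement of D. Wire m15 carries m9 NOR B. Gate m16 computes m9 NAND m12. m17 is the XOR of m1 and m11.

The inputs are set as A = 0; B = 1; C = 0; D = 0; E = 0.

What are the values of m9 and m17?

m9 = 1, m17 = 0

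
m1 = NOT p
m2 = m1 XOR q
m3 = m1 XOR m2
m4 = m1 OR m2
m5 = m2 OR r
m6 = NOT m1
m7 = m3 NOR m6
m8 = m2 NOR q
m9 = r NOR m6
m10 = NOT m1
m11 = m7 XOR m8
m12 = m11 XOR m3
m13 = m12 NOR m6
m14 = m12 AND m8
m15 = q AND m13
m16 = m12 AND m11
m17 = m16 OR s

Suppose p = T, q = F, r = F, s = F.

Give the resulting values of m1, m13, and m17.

m1 = F, m13 = F, m17 = T

m1 = NOT p = NOT T = F
m2 = m1 XOR q = F XOR F = F
m3 = m1 XOR m2 = F XOR F = F
m6 = NOT m1 = NOT F = T
m7 = m3 NOR m6 = F NOR T = F
m8 = m2 NOR q = F NOR F = T
m11 = m7 XOR m8 = F XOR T = T
m12 = m11 XOR m3 = T XOR F = T
m13 = m12 NOR m6 = T NOR T = F
m16 = m12 AND m11 = T AND T = T
m17 = m16 OR s = T OR F = T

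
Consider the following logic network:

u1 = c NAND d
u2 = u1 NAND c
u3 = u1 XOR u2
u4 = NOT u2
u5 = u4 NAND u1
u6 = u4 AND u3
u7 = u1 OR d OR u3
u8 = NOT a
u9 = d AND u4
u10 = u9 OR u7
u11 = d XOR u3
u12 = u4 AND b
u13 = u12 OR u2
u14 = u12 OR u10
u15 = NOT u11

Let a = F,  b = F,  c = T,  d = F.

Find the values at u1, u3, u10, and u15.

u1 = T, u3 = T, u10 = T, u15 = F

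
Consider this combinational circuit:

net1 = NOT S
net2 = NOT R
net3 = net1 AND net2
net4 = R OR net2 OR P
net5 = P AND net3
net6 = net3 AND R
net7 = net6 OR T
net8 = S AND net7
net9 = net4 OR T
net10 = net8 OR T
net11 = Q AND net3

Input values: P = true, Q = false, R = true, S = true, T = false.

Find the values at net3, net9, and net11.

net3 = false; net9 = true; net11 = false

net1 = NOT S = NOT true = false
net2 = NOT R = NOT true = false
net3 = net1 AND net2 = false AND false = false
net4 = R OR net2 OR P = true OR false OR true = true
net9 = net4 OR T = true OR false = true
net11 = Q AND net3 = false AND false = false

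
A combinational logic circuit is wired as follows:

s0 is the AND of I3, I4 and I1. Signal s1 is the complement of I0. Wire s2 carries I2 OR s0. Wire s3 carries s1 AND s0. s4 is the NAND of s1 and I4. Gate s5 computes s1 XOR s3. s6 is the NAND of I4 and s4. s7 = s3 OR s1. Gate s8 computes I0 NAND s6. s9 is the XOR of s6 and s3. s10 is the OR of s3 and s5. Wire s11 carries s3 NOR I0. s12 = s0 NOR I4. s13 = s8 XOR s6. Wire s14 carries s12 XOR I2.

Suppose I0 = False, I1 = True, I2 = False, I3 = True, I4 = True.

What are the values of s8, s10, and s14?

s0 = I3 AND I4 AND I1 = True AND True AND True = True
s1 = NOT I0 = NOT False = True
s3 = s1 AND s0 = True AND True = True
s4 = s1 NAND I4 = True NAND True = False
s5 = s1 XOR s3 = True XOR True = False
s6 = I4 NAND s4 = True NAND False = True
s8 = I0 NAND s6 = False NAND True = True
s10 = s3 OR s5 = True OR False = True
s12 = s0 NOR I4 = True NOR True = False
s14 = s12 XOR I2 = False XOR False = False

s8 = True; s10 = True; s14 = False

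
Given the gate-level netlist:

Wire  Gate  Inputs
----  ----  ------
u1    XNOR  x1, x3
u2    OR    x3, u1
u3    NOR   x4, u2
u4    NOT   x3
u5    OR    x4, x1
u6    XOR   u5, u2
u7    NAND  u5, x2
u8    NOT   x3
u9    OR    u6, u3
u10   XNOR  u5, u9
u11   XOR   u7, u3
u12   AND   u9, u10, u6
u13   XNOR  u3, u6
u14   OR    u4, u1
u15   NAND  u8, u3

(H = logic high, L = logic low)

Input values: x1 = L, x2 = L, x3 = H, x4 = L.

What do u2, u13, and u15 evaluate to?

u1 = x1 XNOR x3 = L XNOR H = L
u2 = x3 OR u1 = H OR L = H
u3 = x4 NOR u2 = L NOR H = L
u5 = x4 OR x1 = L OR L = L
u6 = u5 XOR u2 = L XOR H = H
u8 = NOT x3 = NOT H = L
u13 = u3 XNOR u6 = L XNOR H = L
u15 = u8 NAND u3 = L NAND L = H

u2 = H  u13 = L  u15 = H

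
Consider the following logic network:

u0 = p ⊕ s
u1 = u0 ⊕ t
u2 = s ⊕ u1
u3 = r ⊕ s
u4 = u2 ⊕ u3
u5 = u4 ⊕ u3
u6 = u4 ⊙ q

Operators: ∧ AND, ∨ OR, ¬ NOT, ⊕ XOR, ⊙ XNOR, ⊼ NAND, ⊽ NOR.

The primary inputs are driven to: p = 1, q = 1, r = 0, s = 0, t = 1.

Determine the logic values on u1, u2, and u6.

u1 = 0  u2 = 0  u6 = 0

u0 = p XOR s = 1 XOR 0 = 1
u1 = u0 XOR t = 1 XOR 1 = 0
u2 = s XOR u1 = 0 XOR 0 = 0
u3 = r XOR s = 0 XOR 0 = 0
u4 = u2 XOR u3 = 0 XOR 0 = 0
u6 = u4 XNOR q = 0 XNOR 1 = 0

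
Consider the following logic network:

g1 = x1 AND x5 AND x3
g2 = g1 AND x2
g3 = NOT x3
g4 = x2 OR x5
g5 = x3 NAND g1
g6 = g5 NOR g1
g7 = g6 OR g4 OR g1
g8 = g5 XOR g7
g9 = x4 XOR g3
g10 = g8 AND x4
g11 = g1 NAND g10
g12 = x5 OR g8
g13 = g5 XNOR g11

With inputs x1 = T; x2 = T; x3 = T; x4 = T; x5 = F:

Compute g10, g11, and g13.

g10 = F, g11 = T, g13 = T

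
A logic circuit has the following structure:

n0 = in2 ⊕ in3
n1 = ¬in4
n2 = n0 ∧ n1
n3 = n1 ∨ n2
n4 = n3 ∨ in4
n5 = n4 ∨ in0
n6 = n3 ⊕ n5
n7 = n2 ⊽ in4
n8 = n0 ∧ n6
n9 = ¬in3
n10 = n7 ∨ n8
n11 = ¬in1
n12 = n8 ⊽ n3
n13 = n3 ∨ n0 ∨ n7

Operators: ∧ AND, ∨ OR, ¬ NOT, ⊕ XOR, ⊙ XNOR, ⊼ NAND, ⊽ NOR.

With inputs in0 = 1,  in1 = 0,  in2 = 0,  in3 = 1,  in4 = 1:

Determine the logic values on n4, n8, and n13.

n4 = 1  n8 = 1  n13 = 1

n0 = in2 XOR in3 = 0 XOR 1 = 1
n1 = NOT in4 = NOT 1 = 0
n2 = n0 AND n1 = 1 AND 0 = 0
n3 = n1 OR n2 = 0 OR 0 = 0
n4 = n3 OR in4 = 0 OR 1 = 1
n5 = n4 OR in0 = 1 OR 1 = 1
n6 = n3 XOR n5 = 0 XOR 1 = 1
n7 = n2 NOR in4 = 0 NOR 1 = 0
n8 = n0 AND n6 = 1 AND 1 = 1
n13 = n3 OR n0 OR n7 = 0 OR 1 OR 0 = 1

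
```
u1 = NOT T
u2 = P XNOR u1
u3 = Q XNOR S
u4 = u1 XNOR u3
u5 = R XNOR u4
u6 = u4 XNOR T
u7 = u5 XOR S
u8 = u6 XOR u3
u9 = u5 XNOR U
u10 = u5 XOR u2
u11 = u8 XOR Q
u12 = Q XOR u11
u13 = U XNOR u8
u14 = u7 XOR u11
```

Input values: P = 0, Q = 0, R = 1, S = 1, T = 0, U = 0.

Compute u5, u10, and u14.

u5 = 0, u10 = 0, u14 = 0

u1 = NOT T = NOT 0 = 1
u2 = P XNOR u1 = 0 XNOR 1 = 0
u3 = Q XNOR S = 0 XNOR 1 = 0
u4 = u1 XNOR u3 = 1 XNOR 0 = 0
u5 = R XNOR u4 = 1 XNOR 0 = 0
u6 = u4 XNOR T = 0 XNOR 0 = 1
u7 = u5 XOR S = 0 XOR 1 = 1
u8 = u6 XOR u3 = 1 XOR 0 = 1
u10 = u5 XOR u2 = 0 XOR 0 = 0
u11 = u8 XOR Q = 1 XOR 0 = 1
u14 = u7 XOR u11 = 1 XOR 1 = 0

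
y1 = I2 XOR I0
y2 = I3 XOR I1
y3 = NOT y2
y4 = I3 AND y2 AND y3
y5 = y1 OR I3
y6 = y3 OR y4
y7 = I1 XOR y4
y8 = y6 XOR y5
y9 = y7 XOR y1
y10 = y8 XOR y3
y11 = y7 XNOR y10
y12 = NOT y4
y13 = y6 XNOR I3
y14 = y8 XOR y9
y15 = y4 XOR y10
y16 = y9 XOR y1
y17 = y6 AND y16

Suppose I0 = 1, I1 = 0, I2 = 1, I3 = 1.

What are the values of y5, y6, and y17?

y1 = I2 XOR I0 = 1 XOR 1 = 0
y2 = I3 XOR I1 = 1 XOR 0 = 1
y3 = NOT y2 = NOT 1 = 0
y4 = I3 AND y2 AND y3 = 1 AND 1 AND 0 = 0
y5 = y1 OR I3 = 0 OR 1 = 1
y6 = y3 OR y4 = 0 OR 0 = 0
y7 = I1 XOR y4 = 0 XOR 0 = 0
y9 = y7 XOR y1 = 0 XOR 0 = 0
y16 = y9 XOR y1 = 0 XOR 0 = 0
y17 = y6 AND y16 = 0 AND 0 = 0

y5 = 1, y6 = 0, y17 = 0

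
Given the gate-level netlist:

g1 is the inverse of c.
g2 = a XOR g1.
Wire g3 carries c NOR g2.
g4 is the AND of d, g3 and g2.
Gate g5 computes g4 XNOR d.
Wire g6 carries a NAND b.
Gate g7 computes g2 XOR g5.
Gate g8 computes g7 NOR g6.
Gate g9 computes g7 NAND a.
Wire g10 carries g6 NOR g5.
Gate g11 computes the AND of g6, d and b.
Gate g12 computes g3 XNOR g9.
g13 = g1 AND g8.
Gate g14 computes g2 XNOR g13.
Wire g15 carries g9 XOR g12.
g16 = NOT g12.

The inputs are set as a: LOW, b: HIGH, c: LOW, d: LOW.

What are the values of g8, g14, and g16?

g8 = LOW  g14 = LOW  g16 = HIGH

g1 = NOT c = NOT LOW = HIGH
g2 = a XOR g1 = LOW XOR HIGH = HIGH
g3 = c NOR g2 = LOW NOR HIGH = LOW
g4 = d AND g3 AND g2 = LOW AND LOW AND HIGH = LOW
g5 = g4 XNOR d = LOW XNOR LOW = HIGH
g6 = a NAND b = LOW NAND HIGH = HIGH
g7 = g2 XOR g5 = HIGH XOR HIGH = LOW
g8 = g7 NOR g6 = LOW NOR HIGH = LOW
g9 = g7 NAND a = LOW NAND LOW = HIGH
g12 = g3 XNOR g9 = LOW XNOR HIGH = LOW
g13 = g1 AND g8 = HIGH AND LOW = LOW
g14 = g2 XNOR g13 = HIGH XNOR LOW = LOW
g16 = NOT g12 = NOT LOW = HIGH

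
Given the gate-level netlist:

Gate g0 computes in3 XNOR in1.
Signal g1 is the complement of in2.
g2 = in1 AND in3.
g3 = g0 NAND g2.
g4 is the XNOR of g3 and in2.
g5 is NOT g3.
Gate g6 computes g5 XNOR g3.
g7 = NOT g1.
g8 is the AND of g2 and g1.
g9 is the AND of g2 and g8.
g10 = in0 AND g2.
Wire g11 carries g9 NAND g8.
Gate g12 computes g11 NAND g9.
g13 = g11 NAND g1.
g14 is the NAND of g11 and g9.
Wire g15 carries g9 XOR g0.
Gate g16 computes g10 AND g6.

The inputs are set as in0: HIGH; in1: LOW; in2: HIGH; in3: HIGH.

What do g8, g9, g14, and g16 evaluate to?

g8 = LOW  g9 = LOW  g14 = HIGH  g16 = LOW

g0 = in3 XNOR in1 = HIGH XNOR LOW = LOW
g1 = NOT in2 = NOT HIGH = LOW
g2 = in1 AND in3 = LOW AND HIGH = LOW
g3 = g0 NAND g2 = LOW NAND LOW = HIGH
g5 = NOT g3 = NOT HIGH = LOW
g6 = g5 XNOR g3 = LOW XNOR HIGH = LOW
g8 = g2 AND g1 = LOW AND LOW = LOW
g9 = g2 AND g8 = LOW AND LOW = LOW
g10 = in0 AND g2 = HIGH AND LOW = LOW
g11 = g9 NAND g8 = LOW NAND LOW = HIGH
g14 = g11 NAND g9 = HIGH NAND LOW = HIGH
g16 = g10 AND g6 = LOW AND LOW = LOW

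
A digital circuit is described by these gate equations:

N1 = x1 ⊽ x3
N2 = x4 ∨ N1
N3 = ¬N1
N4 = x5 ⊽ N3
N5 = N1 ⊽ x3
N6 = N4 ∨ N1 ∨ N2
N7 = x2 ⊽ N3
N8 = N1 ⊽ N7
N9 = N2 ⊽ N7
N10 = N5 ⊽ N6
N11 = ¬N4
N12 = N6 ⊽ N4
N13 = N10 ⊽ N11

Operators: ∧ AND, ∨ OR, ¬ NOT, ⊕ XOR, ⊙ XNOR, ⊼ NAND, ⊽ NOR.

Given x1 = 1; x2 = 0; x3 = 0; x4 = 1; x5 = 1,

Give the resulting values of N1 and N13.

N1 = x1 NOR x3 = 1 NOR 0 = 0
N2 = x4 OR N1 = 1 OR 0 = 1
N3 = NOT N1 = NOT 0 = 1
N4 = x5 NOR N3 = 1 NOR 1 = 0
N5 = N1 NOR x3 = 0 NOR 0 = 1
N6 = N4 OR N1 OR N2 = 0 OR 0 OR 1 = 1
N10 = N5 NOR N6 = 1 NOR 1 = 0
N11 = NOT N4 = NOT 0 = 1
N13 = N10 NOR N11 = 0 NOR 1 = 0

N1 = 0, N13 = 0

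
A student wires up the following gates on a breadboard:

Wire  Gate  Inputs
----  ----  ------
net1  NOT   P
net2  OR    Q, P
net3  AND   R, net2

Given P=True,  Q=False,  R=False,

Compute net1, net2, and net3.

net1 = NOT P = NOT True = False
net2 = Q OR P = False OR True = True
net3 = R AND net2 = False AND True = False

net1 = False, net2 = True, net3 = False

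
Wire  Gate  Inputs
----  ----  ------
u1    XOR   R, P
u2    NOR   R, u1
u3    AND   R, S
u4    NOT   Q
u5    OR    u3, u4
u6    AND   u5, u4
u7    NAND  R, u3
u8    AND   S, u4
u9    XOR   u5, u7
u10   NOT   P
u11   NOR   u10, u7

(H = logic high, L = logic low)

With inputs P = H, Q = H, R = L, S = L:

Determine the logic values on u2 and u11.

u2 = L, u11 = L

u1 = R XOR P = L XOR H = H
u2 = R NOR u1 = L NOR H = L
u3 = R AND S = L AND L = L
u7 = R NAND u3 = L NAND L = H
u10 = NOT P = NOT H = L
u11 = u10 NOR u7 = L NOR H = L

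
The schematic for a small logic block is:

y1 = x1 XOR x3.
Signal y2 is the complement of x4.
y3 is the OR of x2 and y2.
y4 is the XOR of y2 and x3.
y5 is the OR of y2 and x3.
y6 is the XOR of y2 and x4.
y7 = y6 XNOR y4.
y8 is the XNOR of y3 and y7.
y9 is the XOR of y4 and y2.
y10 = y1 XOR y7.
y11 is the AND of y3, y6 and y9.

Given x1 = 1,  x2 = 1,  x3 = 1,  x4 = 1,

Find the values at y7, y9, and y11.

y7 = 1, y9 = 1, y11 = 1

y2 = NOT x4 = NOT 1 = 0
y3 = x2 OR y2 = 1 OR 0 = 1
y4 = y2 XOR x3 = 0 XOR 1 = 1
y6 = y2 XOR x4 = 0 XOR 1 = 1
y7 = y6 XNOR y4 = 1 XNOR 1 = 1
y9 = y4 XOR y2 = 1 XOR 0 = 1
y11 = y3 AND y6 AND y9 = 1 AND 1 AND 1 = 1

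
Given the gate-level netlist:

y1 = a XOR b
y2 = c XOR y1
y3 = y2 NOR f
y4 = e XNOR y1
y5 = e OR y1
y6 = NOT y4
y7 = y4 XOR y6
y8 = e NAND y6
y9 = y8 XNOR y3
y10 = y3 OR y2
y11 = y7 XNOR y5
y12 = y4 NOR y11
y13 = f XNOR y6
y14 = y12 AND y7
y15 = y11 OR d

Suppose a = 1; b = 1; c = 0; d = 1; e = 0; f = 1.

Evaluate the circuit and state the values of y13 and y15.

y13 = 0, y15 = 1

y1 = a XOR b = 1 XOR 1 = 0
y4 = e XNOR y1 = 0 XNOR 0 = 1
y5 = e OR y1 = 0 OR 0 = 0
y6 = NOT y4 = NOT 1 = 0
y7 = y4 XOR y6 = 1 XOR 0 = 1
y11 = y7 XNOR y5 = 1 XNOR 0 = 0
y13 = f XNOR y6 = 1 XNOR 0 = 0
y15 = y11 OR d = 0 OR 1 = 1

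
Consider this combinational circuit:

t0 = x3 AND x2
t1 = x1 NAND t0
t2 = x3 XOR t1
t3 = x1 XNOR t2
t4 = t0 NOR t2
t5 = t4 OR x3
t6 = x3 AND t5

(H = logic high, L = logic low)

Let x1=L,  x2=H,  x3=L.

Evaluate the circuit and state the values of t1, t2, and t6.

t0 = x3 AND x2 = L AND H = L
t1 = x1 NAND t0 = L NAND L = H
t2 = x3 XOR t1 = L XOR H = H
t4 = t0 NOR t2 = L NOR H = L
t5 = t4 OR x3 = L OR L = L
t6 = x3 AND t5 = L AND L = L

t1 = H, t2 = H, t6 = L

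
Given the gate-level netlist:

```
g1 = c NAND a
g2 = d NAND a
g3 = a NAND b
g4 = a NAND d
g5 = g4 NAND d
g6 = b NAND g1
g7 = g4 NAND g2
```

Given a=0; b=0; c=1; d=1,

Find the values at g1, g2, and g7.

g1 = 1, g2 = 1, g7 = 0

g1 = c NAND a = 1 NAND 0 = 1
g2 = d NAND a = 1 NAND 0 = 1
g4 = a NAND d = 0 NAND 1 = 1
g7 = g4 NAND g2 = 1 NAND 1 = 0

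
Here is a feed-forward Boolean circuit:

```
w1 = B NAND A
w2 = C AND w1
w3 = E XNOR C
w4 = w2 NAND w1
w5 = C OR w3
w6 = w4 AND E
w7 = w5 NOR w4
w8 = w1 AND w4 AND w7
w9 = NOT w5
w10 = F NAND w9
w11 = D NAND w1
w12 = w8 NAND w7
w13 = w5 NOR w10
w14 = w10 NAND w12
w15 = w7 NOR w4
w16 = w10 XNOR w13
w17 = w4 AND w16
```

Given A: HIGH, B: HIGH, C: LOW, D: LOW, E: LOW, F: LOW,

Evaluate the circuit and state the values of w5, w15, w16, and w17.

w5 = HIGH; w15 = LOW; w16 = LOW; w17 = LOW

w1 = B NAND A = HIGH NAND HIGH = LOW
w2 = C AND w1 = LOW AND LOW = LOW
w3 = E XNOR C = LOW XNOR LOW = HIGH
w4 = w2 NAND w1 = LOW NAND LOW = HIGH
w5 = C OR w3 = LOW OR HIGH = HIGH
w7 = w5 NOR w4 = HIGH NOR HIGH = LOW
w9 = NOT w5 = NOT HIGH = LOW
w10 = F NAND w9 = LOW NAND LOW = HIGH
w13 = w5 NOR w10 = HIGH NOR HIGH = LOW
w15 = w7 NOR w4 = LOW NOR HIGH = LOW
w16 = w10 XNOR w13 = HIGH XNOR LOW = LOW
w17 = w4 AND w16 = HIGH AND LOW = LOW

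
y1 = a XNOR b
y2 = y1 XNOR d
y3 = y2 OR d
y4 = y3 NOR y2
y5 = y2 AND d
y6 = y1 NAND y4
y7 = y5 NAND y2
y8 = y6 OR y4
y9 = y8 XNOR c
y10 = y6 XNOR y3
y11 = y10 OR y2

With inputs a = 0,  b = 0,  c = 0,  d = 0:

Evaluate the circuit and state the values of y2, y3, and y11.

y1 = a XNOR b = 0 XNOR 0 = 1
y2 = y1 XNOR d = 1 XNOR 0 = 0
y3 = y2 OR d = 0 OR 0 = 0
y4 = y3 NOR y2 = 0 NOR 0 = 1
y6 = y1 NAND y4 = 1 NAND 1 = 0
y10 = y6 XNOR y3 = 0 XNOR 0 = 1
y11 = y10 OR y2 = 1 OR 0 = 1

y2 = 0; y3 = 0; y11 = 1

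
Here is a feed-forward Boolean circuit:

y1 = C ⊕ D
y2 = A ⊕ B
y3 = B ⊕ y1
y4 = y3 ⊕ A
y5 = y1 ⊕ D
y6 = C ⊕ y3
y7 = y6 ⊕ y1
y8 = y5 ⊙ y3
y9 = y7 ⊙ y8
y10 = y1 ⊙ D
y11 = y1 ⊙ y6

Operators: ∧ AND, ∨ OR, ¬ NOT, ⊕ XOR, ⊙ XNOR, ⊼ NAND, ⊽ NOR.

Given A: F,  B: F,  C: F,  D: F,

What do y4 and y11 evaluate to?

y1 = C XOR D = F XOR F = F
y3 = B XOR y1 = F XOR F = F
y4 = y3 XOR A = F XOR F = F
y6 = C XOR y3 = F XOR F = F
y11 = y1 XNOR y6 = F XNOR F = T

y4 = F  y11 = T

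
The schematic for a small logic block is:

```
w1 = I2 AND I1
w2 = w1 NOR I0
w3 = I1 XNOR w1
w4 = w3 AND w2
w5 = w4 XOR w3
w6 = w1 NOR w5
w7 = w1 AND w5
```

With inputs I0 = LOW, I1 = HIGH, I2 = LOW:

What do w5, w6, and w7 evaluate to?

w1 = I2 AND I1 = LOW AND HIGH = LOW
w2 = w1 NOR I0 = LOW NOR LOW = HIGH
w3 = I1 XNOR w1 = HIGH XNOR LOW = LOW
w4 = w3 AND w2 = LOW AND HIGH = LOW
w5 = w4 XOR w3 = LOW XOR LOW = LOW
w6 = w1 NOR w5 = LOW NOR LOW = HIGH
w7 = w1 AND w5 = LOW AND LOW = LOW

w5 = LOW, w6 = HIGH, w7 = LOW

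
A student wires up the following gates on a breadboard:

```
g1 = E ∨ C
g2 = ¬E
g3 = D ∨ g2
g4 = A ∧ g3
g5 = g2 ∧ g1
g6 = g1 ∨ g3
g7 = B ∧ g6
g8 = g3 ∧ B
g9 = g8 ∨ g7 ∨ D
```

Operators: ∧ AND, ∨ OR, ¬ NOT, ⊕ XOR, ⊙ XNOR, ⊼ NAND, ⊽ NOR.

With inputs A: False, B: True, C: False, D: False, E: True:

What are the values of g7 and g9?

g7 = True; g9 = True

g1 = E OR C = True OR False = True
g2 = NOT E = NOT True = False
g3 = D OR g2 = False OR False = False
g6 = g1 OR g3 = True OR False = True
g7 = B AND g6 = True AND True = True
g8 = g3 AND B = False AND True = False
g9 = g8 OR g7 OR D = False OR True OR False = True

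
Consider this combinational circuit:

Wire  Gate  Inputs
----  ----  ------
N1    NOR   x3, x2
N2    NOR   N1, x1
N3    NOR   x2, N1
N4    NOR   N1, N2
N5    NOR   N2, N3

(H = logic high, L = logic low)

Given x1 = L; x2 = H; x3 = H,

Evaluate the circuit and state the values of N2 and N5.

N2 = H, N5 = L

N1 = x3 NOR x2 = H NOR H = L
N2 = N1 NOR x1 = L NOR L = H
N3 = x2 NOR N1 = H NOR L = L
N5 = N2 NOR N3 = H NOR L = L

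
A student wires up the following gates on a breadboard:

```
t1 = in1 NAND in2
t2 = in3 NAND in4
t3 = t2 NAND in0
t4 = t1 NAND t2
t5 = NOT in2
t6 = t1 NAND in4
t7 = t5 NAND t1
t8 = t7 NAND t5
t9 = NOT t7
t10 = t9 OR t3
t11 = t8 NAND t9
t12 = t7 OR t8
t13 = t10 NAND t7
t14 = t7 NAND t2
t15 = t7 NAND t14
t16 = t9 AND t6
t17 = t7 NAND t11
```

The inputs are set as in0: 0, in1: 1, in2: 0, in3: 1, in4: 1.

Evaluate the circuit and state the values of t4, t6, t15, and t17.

t4 = 1, t6 = 0, t15 = 1, t17 = 1

t1 = in1 NAND in2 = 1 NAND 0 = 1
t2 = in3 NAND in4 = 1 NAND 1 = 0
t4 = t1 NAND t2 = 1 NAND 0 = 1
t5 = NOT in2 = NOT 0 = 1
t6 = t1 NAND in4 = 1 NAND 1 = 0
t7 = t5 NAND t1 = 1 NAND 1 = 0
t8 = t7 NAND t5 = 0 NAND 1 = 1
t9 = NOT t7 = NOT 0 = 1
t11 = t8 NAND t9 = 1 NAND 1 = 0
t14 = t7 NAND t2 = 0 NAND 0 = 1
t15 = t7 NAND t14 = 0 NAND 1 = 1
t17 = t7 NAND t11 = 0 NAND 0 = 1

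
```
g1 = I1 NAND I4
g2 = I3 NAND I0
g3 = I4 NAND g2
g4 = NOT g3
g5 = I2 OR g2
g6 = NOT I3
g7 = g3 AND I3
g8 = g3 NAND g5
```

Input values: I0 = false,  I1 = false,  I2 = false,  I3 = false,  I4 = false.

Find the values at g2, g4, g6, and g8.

g2 = true, g4 = false, g6 = true, g8 = false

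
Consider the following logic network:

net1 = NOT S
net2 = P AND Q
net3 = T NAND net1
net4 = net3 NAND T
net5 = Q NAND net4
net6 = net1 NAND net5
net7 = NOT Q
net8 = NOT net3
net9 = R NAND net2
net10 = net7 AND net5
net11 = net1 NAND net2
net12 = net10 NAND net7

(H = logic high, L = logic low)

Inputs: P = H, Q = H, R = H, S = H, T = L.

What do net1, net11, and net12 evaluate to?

net1 = L  net11 = H  net12 = H

net1 = NOT S = NOT H = L
net2 = P AND Q = H AND H = H
net3 = T NAND net1 = L NAND L = H
net4 = net3 NAND T = H NAND L = H
net5 = Q NAND net4 = H NAND H = L
net7 = NOT Q = NOT H = L
net10 = net7 AND net5 = L AND L = L
net11 = net1 NAND net2 = L NAND H = H
net12 = net10 NAND net7 = L NAND L = H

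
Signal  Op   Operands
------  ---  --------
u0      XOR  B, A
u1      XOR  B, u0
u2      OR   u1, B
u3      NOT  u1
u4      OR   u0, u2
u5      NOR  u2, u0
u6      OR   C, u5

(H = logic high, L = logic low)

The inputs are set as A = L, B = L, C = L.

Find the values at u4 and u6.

u0 = B XOR A = L XOR L = L
u1 = B XOR u0 = L XOR L = L
u2 = u1 OR B = L OR L = L
u4 = u0 OR u2 = L OR L = L
u5 = u2 NOR u0 = L NOR L = H
u6 = C OR u5 = L OR H = H

u4 = L, u6 = H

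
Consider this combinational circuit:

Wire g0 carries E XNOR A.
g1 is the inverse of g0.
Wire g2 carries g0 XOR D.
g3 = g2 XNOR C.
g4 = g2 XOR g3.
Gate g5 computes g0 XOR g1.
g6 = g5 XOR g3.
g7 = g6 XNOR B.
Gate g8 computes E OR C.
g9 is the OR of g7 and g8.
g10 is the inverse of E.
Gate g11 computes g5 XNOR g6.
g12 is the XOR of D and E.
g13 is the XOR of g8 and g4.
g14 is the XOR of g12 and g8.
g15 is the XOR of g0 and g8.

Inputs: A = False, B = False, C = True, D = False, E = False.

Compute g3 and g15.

g3 = True, g15 = False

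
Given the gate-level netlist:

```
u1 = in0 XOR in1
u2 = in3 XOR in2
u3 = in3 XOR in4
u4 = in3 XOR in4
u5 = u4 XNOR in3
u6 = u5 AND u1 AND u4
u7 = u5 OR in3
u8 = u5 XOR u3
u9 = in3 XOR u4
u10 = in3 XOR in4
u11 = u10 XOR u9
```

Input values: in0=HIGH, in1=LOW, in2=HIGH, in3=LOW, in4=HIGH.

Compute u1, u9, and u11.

u1 = in0 XOR in1 = HIGH XOR LOW = HIGH
u4 = in3 XOR in4 = LOW XOR HIGH = HIGH
u9 = in3 XOR u4 = LOW XOR HIGH = HIGH
u10 = in3 XOR in4 = LOW XOR HIGH = HIGH
u11 = u10 XOR u9 = HIGH XOR HIGH = LOW

u1 = HIGH, u9 = HIGH, u11 = LOW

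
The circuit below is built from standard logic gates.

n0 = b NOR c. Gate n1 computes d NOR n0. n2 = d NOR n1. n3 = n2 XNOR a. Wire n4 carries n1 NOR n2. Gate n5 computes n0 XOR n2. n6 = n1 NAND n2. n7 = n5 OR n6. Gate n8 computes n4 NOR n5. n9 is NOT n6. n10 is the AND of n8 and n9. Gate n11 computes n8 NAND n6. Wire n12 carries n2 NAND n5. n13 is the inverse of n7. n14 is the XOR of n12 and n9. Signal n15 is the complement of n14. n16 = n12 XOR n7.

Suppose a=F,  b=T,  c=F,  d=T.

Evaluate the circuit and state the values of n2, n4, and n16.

n0 = b NOR c = T NOR F = F
n1 = d NOR n0 = T NOR F = F
n2 = d NOR n1 = T NOR F = F
n4 = n1 NOR n2 = F NOR F = T
n5 = n0 XOR n2 = F XOR F = F
n6 = n1 NAND n2 = F NAND F = T
n7 = n5 OR n6 = F OR T = T
n12 = n2 NAND n5 = F NAND F = T
n16 = n12 XOR n7 = T XOR T = F

n2 = F, n4 = T, n16 = F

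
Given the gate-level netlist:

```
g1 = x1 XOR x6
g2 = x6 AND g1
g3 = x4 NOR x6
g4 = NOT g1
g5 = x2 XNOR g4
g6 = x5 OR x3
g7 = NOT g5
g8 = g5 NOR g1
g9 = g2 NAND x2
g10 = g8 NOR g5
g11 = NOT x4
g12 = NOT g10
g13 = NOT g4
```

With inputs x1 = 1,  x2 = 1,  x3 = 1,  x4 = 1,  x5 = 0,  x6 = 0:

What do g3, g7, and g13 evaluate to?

g1 = x1 XOR x6 = 1 XOR 0 = 1
g3 = x4 NOR x6 = 1 NOR 0 = 0
g4 = NOT g1 = NOT 1 = 0
g5 = x2 XNOR g4 = 1 XNOR 0 = 0
g7 = NOT g5 = NOT 0 = 1
g13 = NOT g4 = NOT 0 = 1

g3 = 0, g7 = 1, g13 = 1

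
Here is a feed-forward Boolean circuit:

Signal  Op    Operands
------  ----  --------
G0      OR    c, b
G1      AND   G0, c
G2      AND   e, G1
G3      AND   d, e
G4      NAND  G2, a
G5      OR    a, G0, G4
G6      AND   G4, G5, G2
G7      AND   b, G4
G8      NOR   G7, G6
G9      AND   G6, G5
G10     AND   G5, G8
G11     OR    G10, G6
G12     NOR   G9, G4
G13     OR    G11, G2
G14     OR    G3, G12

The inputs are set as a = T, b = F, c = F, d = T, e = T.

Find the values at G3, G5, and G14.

G0 = c OR b = F OR F = F
G1 = G0 AND c = F AND F = F
G2 = e AND G1 = T AND F = F
G3 = d AND e = T AND T = T
G4 = G2 NAND a = F NAND T = T
G5 = a OR G0 OR G4 = T OR F OR T = T
G6 = G4 AND G5 AND G2 = T AND T AND F = F
G9 = G6 AND G5 = F AND T = F
G12 = G9 NOR G4 = F NOR T = F
G14 = G3 OR G12 = T OR F = T

G3 = T; G5 = T; G14 = T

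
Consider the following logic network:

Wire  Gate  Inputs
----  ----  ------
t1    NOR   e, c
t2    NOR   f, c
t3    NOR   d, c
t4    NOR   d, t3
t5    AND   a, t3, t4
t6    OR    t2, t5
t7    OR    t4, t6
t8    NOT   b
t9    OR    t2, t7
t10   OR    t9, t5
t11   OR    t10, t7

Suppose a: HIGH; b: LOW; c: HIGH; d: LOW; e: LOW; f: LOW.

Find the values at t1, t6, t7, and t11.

t1 = LOW, t6 = LOW, t7 = HIGH, t11 = HIGH

t1 = e NOR c = LOW NOR HIGH = LOW
t2 = f NOR c = LOW NOR HIGH = LOW
t3 = d NOR c = LOW NOR HIGH = LOW
t4 = d NOR t3 = LOW NOR LOW = HIGH
t5 = a AND t3 AND t4 = HIGH AND LOW AND HIGH = LOW
t6 = t2 OR t5 = LOW OR LOW = LOW
t7 = t4 OR t6 = HIGH OR LOW = HIGH
t9 = t2 OR t7 = LOW OR HIGH = HIGH
t10 = t9 OR t5 = HIGH OR LOW = HIGH
t11 = t10 OR t7 = HIGH OR HIGH = HIGH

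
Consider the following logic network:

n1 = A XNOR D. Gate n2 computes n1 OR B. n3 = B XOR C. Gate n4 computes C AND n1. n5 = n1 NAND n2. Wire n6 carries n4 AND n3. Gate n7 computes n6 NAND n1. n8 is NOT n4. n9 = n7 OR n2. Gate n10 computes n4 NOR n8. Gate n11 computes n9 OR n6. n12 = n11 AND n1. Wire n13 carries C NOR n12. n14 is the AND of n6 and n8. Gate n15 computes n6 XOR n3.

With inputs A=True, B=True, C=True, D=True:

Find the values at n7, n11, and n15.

n1 = A XNOR D = True XNOR True = True
n2 = n1 OR B = True OR True = True
n3 = B XOR C = True XOR True = False
n4 = C AND n1 = True AND True = True
n6 = n4 AND n3 = True AND False = False
n7 = n6 NAND n1 = False NAND True = True
n9 = n7 OR n2 = True OR True = True
n11 = n9 OR n6 = True OR False = True
n15 = n6 XOR n3 = False XOR False = False

n7 = True; n11 = True; n15 = False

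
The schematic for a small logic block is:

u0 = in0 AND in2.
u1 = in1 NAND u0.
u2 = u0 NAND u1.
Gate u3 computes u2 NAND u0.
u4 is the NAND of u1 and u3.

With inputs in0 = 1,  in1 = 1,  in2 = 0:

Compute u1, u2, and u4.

u1 = 1, u2 = 1, u4 = 0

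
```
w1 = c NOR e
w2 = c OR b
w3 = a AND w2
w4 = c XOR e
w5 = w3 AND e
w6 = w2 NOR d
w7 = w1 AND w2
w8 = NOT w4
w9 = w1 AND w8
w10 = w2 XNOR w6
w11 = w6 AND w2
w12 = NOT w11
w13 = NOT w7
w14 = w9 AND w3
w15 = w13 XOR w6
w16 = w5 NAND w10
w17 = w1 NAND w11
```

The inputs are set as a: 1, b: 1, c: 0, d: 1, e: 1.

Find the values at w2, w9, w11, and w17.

w2 = 1; w9 = 0; w11 = 0; w17 = 1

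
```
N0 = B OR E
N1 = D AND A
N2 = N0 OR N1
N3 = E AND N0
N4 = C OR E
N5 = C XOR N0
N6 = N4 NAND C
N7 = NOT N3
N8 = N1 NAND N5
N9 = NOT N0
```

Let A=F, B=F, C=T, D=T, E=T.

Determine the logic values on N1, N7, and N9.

N1 = F, N7 = F, N9 = F

N0 = B OR E = F OR T = T
N1 = D AND A = T AND F = F
N3 = E AND N0 = T AND T = T
N7 = NOT N3 = NOT T = F
N9 = NOT N0 = NOT T = F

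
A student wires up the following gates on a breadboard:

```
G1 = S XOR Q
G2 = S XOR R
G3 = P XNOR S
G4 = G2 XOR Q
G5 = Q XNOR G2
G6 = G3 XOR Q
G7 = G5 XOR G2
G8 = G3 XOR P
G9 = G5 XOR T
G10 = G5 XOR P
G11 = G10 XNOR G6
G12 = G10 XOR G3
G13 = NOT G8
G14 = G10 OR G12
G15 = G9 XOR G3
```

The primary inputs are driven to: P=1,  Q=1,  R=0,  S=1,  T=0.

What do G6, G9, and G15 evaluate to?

G6 = 0, G9 = 1, G15 = 0

G2 = S XOR R = 1 XOR 0 = 1
G3 = P XNOR S = 1 XNOR 1 = 1
G5 = Q XNOR G2 = 1 XNOR 1 = 1
G6 = G3 XOR Q = 1 XOR 1 = 0
G9 = G5 XOR T = 1 XOR 0 = 1
G15 = G9 XOR G3 = 1 XOR 1 = 0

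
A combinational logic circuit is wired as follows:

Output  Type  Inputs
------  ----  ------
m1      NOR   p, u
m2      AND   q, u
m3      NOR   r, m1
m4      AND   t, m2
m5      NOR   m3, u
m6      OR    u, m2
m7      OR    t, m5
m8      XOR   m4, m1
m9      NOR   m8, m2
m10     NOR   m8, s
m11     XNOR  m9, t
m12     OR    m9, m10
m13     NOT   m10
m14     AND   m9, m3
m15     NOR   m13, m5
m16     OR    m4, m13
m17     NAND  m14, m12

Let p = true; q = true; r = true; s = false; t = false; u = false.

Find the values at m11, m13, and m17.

m11 = false, m13 = false, m17 = true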